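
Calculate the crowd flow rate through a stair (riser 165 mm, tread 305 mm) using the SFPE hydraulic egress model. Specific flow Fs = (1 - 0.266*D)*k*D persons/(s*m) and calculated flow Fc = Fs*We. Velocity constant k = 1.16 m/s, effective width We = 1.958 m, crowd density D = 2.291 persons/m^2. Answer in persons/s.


1 - 0.266*D = 1 - 0.266*2.291 = 0.39059
Fs = 0.39059 * 1.16 * 2.291 = 1.0380 persons/(s*m)
Fc = 1.0380 * 1.958 = 2.0325 persons/s

2.0325 persons/s


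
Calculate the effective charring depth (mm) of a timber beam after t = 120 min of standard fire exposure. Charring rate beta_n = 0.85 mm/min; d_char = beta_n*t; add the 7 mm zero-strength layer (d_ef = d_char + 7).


d_char = 0.85 * 120 = 102 mm
d_ef = 102 + 1.0*7 = 109 mm

109 mm


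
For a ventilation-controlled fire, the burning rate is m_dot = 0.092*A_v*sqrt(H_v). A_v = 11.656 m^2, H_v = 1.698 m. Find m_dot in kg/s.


sqrt(H_v) = 1.3031
m_dot = 0.092 * 11.656 * 1.3031 = 1.3974 kg/s

1.3974 kg/s


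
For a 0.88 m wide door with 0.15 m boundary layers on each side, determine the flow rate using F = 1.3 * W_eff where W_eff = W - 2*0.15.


W_eff = 0.88 - 0.30 = 0.58 m
F = 1.3 * 0.58 = 0.754 persons/s

0.754 persons/s


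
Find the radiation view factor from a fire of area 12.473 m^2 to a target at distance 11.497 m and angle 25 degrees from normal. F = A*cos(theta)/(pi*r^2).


cos(25 deg) = 0.90631
pi*r^2 = 415.26
F = 12.473 * 0.90631 / 415.26 = 0.027222

0.027222


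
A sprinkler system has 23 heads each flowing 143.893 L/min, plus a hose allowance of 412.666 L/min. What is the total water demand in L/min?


Sprinkler demand = 23 * 143.893 = 3309.539 L/min
Total = 3309.539 + 412.666 = 3722.205 L/min

3722.205 L/min


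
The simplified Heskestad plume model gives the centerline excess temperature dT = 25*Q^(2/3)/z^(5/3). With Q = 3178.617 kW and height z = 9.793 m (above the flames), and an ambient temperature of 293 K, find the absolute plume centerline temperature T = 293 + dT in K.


Q^(2/3) = 216.18
z^(5/3) = 44.826
dT = 25 * 216.18 / 44.826 = 120.57 K
T = 293 + 120.57 = 413.57 K

413.57 K


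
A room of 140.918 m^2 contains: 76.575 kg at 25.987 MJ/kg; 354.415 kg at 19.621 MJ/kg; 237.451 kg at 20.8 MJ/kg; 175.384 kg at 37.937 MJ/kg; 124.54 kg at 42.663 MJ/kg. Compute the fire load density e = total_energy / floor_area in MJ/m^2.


Total energy = 76.575*25.987 + 354.415*19.621 + 237.451*20.8 + 175.384*37.937 + 124.54*42.663
= 1989.955 + 6953.977 + 4938.981 + 6653.543 + 5313.250
= 25849.70 MJ
e = 25849.70 / 140.918 = 183.44 MJ/m^2

183.44 MJ/m^2


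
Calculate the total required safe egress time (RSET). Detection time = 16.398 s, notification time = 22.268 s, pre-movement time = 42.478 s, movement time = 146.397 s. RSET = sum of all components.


Total = 16.398 + 22.268 + 42.478 + 146.397 = 227.541 s

227.541 s


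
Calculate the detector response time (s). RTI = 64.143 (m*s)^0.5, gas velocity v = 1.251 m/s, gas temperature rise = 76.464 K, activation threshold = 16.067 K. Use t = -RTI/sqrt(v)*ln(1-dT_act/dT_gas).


dT_act/dT_gas = 0.21013
ln(1 - 0.21013) = -0.23588
t = -64.143 / sqrt(1.251) * -0.23588 = 13.527 s

13.527 s


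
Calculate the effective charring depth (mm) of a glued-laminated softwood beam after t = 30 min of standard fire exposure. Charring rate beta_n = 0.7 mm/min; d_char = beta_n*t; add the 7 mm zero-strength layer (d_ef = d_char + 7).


d_char = 0.7 * 30 = 21 mm
d_ef = 21 + 1.0*7 = 28 mm

28 mm


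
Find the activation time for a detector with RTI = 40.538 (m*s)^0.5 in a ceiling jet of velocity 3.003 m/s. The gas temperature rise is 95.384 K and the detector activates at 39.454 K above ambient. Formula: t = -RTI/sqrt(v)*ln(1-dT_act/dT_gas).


dT_act/dT_gas = 0.41363
ln(1 - 0.41363) = -0.53381
t = -40.538 / sqrt(3.003) * -0.53381 = 12.487 s

12.487 s


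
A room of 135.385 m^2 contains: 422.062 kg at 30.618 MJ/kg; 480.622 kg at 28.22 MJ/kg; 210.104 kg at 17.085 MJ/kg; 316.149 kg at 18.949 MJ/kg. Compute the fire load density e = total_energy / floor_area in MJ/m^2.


Total energy = 422.062*30.618 + 480.622*28.22 + 210.104*17.085 + 316.149*18.949
= 12922.69 + 13563.15 + 3589.627 + 5990.707
= 36066.18 MJ
e = 36066.18 / 135.385 = 266.40 MJ/m^2

266.40 MJ/m^2


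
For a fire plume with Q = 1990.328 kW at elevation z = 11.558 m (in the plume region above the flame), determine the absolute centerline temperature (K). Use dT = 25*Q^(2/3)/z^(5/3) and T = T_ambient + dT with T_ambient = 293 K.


Q^(2/3) = 158.23
z^(5/3) = 59.084
dT = 25 * 158.23 / 59.084 = 66.950 K
T = 293 + 66.950 = 359.95 K

359.95 K


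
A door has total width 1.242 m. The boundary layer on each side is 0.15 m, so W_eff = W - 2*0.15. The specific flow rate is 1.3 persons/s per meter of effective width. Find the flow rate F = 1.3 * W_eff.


W_eff = 1.242 - 0.30 = 0.942 m
F = 1.3 * 0.942 = 1.2246 persons/s

1.2246 persons/s


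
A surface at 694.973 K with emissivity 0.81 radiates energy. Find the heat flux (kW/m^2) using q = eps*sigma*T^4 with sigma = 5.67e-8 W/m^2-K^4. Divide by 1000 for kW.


T^4 = 2.3328e+11
q = 0.81 * 5.67e-8 * 2.3328e+11 / 1000 = 10.714 kW/m^2

10.714 kW/m^2


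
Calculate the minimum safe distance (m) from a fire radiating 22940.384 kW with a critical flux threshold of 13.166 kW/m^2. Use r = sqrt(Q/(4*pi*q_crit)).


4*pi*q_crit = 165.45
Q/(4*pi*q_crit) = 138.66
r = sqrt(138.66) = 11.775 m

11.775 m


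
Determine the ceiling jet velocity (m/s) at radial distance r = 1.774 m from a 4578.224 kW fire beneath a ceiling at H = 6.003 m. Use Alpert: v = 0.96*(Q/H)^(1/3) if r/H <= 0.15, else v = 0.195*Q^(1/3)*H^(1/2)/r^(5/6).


r/H = 1.774 / 6.003 = 0.29552
r/H > 0.15, so v = 0.195*Q^(1/3)*H^(1/2)/r^(5/6)
Q^(1/3) = 16.605
H^(1/2) = 2.4501
r^(5/6) = 1.6124
v = 0.195 * 16.605 * 2.4501 / 1.6124 = 4.9203 m/s

4.9203 m/s


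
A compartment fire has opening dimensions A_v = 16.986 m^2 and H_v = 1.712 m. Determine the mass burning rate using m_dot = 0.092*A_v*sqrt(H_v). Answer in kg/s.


sqrt(H_v) = 1.3084
m_dot = 0.092 * 16.986 * 1.3084 = 2.0447 kg/s

2.0447 kg/s


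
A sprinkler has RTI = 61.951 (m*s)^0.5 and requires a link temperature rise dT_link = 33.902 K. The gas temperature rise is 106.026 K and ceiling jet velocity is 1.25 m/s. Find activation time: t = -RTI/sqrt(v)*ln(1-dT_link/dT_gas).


dT_link/dT_gas = 0.31975
ln(1 - 0.31975) = -0.38530
t = -61.951 / sqrt(1.25) * -0.38530 = 21.350 s

21.350 s


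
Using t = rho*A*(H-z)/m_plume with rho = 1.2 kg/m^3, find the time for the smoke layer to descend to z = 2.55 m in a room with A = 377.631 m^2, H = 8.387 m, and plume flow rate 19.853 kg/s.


H - z = 5.837 m
t = 1.2 * 377.631 * 5.837 / 19.853 = 133.23 s

133.23 s


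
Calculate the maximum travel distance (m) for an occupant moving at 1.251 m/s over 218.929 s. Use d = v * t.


d = 1.251 * 218.929 = 273.88 m

273.88 m


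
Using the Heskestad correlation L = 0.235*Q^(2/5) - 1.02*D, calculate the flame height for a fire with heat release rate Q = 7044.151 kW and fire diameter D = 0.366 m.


Q^(2/5) = 34.604
0.235 * Q^(2/5) = 8.1320
1.02 * D = 0.37332
L = 7.7587 m

7.7587 m


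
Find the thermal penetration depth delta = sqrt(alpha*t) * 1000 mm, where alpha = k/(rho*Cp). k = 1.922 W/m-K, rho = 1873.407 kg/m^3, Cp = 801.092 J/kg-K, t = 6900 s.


alpha = 1.922 / (1873.407 * 801.092) = 1.2807e-06 m^2/s
alpha * t = 0.0088367
delta = sqrt(0.0088367) * 1000 = 94.003 mm

94.003 mm


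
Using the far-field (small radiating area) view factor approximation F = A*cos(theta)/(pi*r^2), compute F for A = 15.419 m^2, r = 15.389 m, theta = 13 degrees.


cos(13 deg) = 0.97437
pi*r^2 = 744.00
F = 15.419 * 0.97437 / 744.00 = 0.020193

0.020193


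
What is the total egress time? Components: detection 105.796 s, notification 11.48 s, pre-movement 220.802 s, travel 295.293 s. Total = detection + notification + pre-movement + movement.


Total = 105.796 + 11.48 + 220.802 + 295.293 = 633.371 s

633.371 s


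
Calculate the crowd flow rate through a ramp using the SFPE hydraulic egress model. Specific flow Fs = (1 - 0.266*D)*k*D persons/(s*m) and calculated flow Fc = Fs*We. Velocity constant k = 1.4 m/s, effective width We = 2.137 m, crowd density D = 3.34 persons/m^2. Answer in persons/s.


1 - 0.266*D = 1 - 0.266*3.34 = 0.11156
Fs = 0.11156 * 1.4 * 3.34 = 0.52165 persons/(s*m)
Fc = 0.52165 * 2.137 = 1.1148 persons/s

1.1148 persons/s


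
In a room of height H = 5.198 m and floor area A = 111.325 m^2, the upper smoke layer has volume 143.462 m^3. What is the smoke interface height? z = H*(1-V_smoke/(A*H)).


V/(A*H) = 0.24792
1 - 0.24792 = 0.75208
z = 5.198 * 0.75208 = 3.9093 m

3.9093 m


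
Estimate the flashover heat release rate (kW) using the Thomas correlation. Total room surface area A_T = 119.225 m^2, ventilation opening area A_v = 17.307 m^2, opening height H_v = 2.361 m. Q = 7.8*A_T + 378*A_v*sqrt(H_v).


7.8*A_T = 929.955
sqrt(H_v) = 1.5366
378*A_v*sqrt(H_v) = 10052
Q = 929.955 + 10052 = 10982 kW

10982 kW


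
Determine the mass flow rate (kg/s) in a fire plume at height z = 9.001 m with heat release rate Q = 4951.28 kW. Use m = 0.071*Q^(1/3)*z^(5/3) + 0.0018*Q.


Q^(1/3) = 17.044
z^(5/3) = 38.948
First term = 0.071 * 17.044 * 38.948 = 47.132
Second term = 0.0018 * 4951.28 = 8.9123
m = 56.044 kg/s

56.044 kg/s


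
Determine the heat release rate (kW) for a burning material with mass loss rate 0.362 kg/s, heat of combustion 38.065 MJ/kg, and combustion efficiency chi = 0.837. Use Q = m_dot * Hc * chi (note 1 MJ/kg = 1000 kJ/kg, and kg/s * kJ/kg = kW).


Hc = 38.065 MJ/kg = 38.065 * 1000 kJ/kg = 38065 kJ/kg
Q = 0.362 kg/s * 38065 kJ/kg * 0.837 = 11533 kW

11533 kW


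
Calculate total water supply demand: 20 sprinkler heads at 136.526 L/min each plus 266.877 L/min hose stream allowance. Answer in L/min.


Sprinkler demand = 20 * 136.526 = 2730.52 L/min
Total = 2730.52 + 266.877 = 2997.397 L/min

2997.397 L/min


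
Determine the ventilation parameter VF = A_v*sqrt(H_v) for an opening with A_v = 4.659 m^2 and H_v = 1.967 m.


sqrt(H_v) = 1.4025
VF = 4.659 * 1.4025 = 6.5342 m^(5/2)

6.5342 m^(5/2)


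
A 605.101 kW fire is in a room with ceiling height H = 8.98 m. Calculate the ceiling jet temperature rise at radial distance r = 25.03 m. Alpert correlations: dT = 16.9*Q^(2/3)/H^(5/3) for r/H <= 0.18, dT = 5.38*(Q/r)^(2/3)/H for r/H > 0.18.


r/H = 25.03 / 8.98 = 2.7873
r/H > 0.18, so dT = 5.38*(Q/r)^(2/3)/H
Q/r = 24.175
(Q/r)^(2/3) = 8.3607
dT = 5.38 * 8.3607 / 8.98 = 5.0090 K

5.0090 K


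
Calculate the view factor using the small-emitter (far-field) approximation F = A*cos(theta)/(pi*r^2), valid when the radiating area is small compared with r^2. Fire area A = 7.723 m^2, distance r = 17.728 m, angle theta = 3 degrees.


cos(3 deg) = 0.99863
pi*r^2 = 987.35
F = 7.723 * 0.99863 / 987.35 = 0.0078113

0.0078113


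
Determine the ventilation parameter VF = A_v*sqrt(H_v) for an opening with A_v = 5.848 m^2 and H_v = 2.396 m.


sqrt(H_v) = 1.5479
VF = 5.848 * 1.5479 = 9.0521 m^(5/2)

9.0521 m^(5/2)


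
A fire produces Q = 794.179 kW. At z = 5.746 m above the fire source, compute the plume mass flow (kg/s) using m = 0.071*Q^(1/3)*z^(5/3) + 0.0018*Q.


Q^(1/3) = 9.2606
z^(5/3) = 18.434
First term = 0.071 * 9.2606 * 18.434 = 12.120
Second term = 0.0018 * 794.179 = 1.4295
m = 13.550 kg/s

13.550 kg/s


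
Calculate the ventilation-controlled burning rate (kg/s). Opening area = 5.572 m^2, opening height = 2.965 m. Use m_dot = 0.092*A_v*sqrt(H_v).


sqrt(H_v) = 1.7219
m_dot = 0.092 * 5.572 * 1.7219 = 0.88270 kg/s

0.88270 kg/s


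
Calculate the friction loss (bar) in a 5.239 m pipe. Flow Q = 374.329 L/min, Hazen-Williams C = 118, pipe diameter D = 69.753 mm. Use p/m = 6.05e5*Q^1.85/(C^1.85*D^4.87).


Q^1.85 = 57613
C^1.85 = 6807.4
D^4.87 = 9.5094e+08
p/m = 0.0053844 bar/m
p_total = 0.0053844 * 5.239 = 0.028209 bar

0.028209 bar


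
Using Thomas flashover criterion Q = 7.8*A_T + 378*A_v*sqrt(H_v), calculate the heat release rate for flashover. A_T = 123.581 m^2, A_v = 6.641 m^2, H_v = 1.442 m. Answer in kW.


7.8*A_T = 963.93
sqrt(H_v) = 1.2008
378*A_v*sqrt(H_v) = 3014.4
Q = 963.93 + 3014.4 = 3978.4 kW

3978.4 kW


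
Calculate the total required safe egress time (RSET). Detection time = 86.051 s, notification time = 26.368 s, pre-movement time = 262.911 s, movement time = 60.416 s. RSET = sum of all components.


Total = 86.051 + 26.368 + 262.911 + 60.416 = 435.746 s

435.746 s


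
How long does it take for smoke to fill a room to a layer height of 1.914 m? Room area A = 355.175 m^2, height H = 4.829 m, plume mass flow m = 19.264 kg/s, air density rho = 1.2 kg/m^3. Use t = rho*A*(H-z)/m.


H - z = 2.915 m
t = 1.2 * 355.175 * 2.915 / 19.264 = 64.493 s

64.493 s


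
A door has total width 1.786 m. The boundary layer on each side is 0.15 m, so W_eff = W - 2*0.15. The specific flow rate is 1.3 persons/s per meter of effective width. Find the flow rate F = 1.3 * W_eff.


W_eff = 1.786 - 0.30 = 1.486 m
F = 1.3 * 1.486 = 1.9318 persons/s

1.9318 persons/s


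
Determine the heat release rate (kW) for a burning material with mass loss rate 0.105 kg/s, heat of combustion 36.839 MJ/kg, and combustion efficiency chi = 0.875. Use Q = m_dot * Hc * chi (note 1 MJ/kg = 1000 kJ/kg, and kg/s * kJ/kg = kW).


Hc = 36.839 MJ/kg = 36.839 * 1000 kJ/kg = 36839 kJ/kg
Q = 0.105 kg/s * 36839 kJ/kg * 0.875 = 3384.6 kW

3384.6 kW


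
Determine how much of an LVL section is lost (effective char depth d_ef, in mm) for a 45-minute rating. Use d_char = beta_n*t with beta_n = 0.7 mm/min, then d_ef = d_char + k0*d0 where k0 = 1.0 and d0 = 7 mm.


d_char = 0.7 * 45 = 31.5 mm
d_ef = 31.5 + 1.0*7 = 38.5 mm

38.5 mm


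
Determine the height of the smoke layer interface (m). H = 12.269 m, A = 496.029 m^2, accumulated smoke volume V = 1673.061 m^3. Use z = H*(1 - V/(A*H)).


V/(A*H) = 0.27491
1 - 0.27491 = 0.72509
z = 12.269 * 0.72509 = 8.8961 m

8.8961 m


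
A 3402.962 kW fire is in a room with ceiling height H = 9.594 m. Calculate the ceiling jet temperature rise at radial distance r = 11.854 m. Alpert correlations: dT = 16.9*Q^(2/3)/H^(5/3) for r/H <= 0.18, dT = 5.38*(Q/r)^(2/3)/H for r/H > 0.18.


r/H = 11.854 / 9.594 = 1.2356
r/H > 0.18, so dT = 5.38*(Q/r)^(2/3)/H
Q/r = 287.07
(Q/r)^(2/3) = 43.517
dT = 5.38 * 43.517 / 9.594 = 24.403 K

24.403 K


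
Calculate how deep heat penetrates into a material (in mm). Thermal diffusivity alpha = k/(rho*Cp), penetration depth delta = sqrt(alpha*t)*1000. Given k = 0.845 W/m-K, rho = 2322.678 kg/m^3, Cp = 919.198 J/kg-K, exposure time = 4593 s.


alpha = 0.845 / (2322.678 * 919.198) = 3.9578e-07 m^2/s
alpha * t = 0.0018178
delta = sqrt(0.0018178) * 1000 = 42.636 mm

42.636 mm


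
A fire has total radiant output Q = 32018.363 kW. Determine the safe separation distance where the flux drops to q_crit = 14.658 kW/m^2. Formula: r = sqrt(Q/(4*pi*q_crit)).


4*pi*q_crit = 184.20
Q/(4*pi*q_crit) = 173.83
r = sqrt(173.83) = 13.184 m

13.184 m


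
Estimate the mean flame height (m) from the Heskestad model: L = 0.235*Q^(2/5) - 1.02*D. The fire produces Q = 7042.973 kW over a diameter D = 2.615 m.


Q^(2/5) = 34.602
0.235 * Q^(2/5) = 8.1315
1.02 * D = 2.6673
L = 5.4642 m

5.4642 m


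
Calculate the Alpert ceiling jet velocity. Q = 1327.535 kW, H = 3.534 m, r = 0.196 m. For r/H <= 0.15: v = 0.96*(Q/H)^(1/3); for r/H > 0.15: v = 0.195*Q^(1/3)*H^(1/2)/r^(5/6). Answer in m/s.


r/H = 0.196 / 3.534 = 0.055461
r/H <= 0.15, so v = 0.96*(Q/H)^(1/3)
Q/H = 375.65
(Q/H)^(1/3) = 7.2154
v = 0.96 * 7.2154 = 6.9268 m/s

6.9268 m/s


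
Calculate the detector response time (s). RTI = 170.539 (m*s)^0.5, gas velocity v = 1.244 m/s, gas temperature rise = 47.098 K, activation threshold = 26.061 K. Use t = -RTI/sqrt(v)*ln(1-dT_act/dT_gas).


dT_act/dT_gas = 0.55334
ln(1 - 0.55334) = -0.80595
t = -170.539 / sqrt(1.244) * -0.80595 = 123.23 s

123.23 s


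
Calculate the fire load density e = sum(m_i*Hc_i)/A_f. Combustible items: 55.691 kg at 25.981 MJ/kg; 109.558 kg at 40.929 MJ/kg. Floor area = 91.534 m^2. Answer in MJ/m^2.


Total energy = 55.691*25.981 + 109.558*40.929
= 1446.908 + 4484.099
= 5931.007 MJ
e = 5931.007 / 91.534 = 64.796 MJ/m^2

64.796 MJ/m^2


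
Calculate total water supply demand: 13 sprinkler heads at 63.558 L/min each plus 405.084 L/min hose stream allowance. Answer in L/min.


Sprinkler demand = 13 * 63.558 = 826.254 L/min
Total = 826.254 + 405.084 = 1231.338 L/min

1231.338 L/min


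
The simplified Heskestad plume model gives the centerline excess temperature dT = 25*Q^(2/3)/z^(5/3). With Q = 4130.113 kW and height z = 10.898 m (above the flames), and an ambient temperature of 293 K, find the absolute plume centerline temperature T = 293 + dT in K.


Q^(2/3) = 257.42
z^(5/3) = 53.569
dT = 25 * 257.42 / 53.569 = 120.14 K
T = 293 + 120.14 = 413.14 K

413.14 K


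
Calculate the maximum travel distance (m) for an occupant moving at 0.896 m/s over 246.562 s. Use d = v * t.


d = 0.896 * 246.562 = 220.92 m

220.92 m


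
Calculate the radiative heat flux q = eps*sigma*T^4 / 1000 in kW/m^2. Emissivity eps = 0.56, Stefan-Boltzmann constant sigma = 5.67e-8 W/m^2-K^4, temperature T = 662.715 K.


T^4 = 1.9289e+11
q = 0.56 * 5.67e-8 * 1.9289e+11 / 1000 = 6.1246 kW/m^2

6.1246 kW/m^2


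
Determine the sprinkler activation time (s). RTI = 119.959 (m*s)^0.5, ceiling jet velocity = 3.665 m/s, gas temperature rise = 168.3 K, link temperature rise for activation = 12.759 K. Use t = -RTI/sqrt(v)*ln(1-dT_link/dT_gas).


dT_link/dT_gas = 0.075811
ln(1 - 0.075811) = -0.078839
t = -119.959 / sqrt(3.665) * -0.078839 = 4.9401 s

4.9401 s


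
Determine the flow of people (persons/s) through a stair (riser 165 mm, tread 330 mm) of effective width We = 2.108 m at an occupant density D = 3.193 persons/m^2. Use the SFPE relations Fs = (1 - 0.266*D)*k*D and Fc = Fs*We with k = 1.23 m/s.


1 - 0.266*D = 1 - 0.266*3.193 = 0.15066
Fs = 0.15066 * 1.23 * 3.193 = 0.59171 persons/(s*m)
Fc = 0.59171 * 2.108 = 1.2473 persons/s

1.2473 persons/s


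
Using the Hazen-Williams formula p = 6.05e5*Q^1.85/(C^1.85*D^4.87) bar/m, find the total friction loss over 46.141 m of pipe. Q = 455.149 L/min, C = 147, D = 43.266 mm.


Q^1.85 = 82715
C^1.85 = 10222
D^4.87 = 9.2904e+07
p/m = 0.052695 bar/m
p_total = 0.052695 * 46.141 = 2.4314 bar

2.4314 bar


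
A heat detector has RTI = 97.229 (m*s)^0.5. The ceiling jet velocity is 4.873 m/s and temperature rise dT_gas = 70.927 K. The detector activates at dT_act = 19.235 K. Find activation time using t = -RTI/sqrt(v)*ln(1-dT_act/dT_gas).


dT_act/dT_gas = 0.27119
ln(1 - 0.27119) = -0.31635
t = -97.229 / sqrt(4.873) * -0.31635 = 13.934 s

13.934 s


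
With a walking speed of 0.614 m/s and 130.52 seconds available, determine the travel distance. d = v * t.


d = 0.614 * 130.52 = 80.139 m

80.139 m


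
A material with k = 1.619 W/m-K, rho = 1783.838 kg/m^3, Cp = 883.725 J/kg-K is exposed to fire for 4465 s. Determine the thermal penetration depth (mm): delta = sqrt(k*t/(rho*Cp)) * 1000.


alpha = 1.619 / (1783.838 * 883.725) = 1.0270e-06 m^2/s
alpha * t = 0.0045856
delta = sqrt(0.0045856) * 1000 = 67.717 mm

67.717 mm


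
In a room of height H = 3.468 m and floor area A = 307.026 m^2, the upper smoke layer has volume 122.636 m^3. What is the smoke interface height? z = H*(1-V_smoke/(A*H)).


V/(A*H) = 0.11518
1 - 0.11518 = 0.88482
z = 3.468 * 0.88482 = 3.0686 m

3.0686 m


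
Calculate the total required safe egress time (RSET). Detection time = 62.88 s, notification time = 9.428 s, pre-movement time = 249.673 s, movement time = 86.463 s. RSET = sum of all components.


Total = 62.88 + 9.428 + 249.673 + 86.463 = 408.444 s

408.444 s


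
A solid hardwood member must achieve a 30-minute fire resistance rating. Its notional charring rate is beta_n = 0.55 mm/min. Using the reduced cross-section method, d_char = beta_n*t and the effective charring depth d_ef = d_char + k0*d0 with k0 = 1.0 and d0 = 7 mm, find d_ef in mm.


d_char = 0.55 * 30 = 16.5 mm
d_ef = 16.5 + 1.0*7 = 23.5 mm

23.5 mm


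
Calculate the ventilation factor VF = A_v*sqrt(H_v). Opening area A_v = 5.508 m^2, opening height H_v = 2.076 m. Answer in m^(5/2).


sqrt(H_v) = 1.4408
VF = 5.508 * 1.4408 = 7.9361 m^(5/2)

7.9361 m^(5/2)


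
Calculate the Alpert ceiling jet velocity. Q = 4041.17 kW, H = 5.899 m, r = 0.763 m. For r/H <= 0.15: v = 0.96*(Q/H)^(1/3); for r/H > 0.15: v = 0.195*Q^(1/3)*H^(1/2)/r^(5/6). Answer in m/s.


r/H = 0.763 / 5.899 = 0.12934
r/H <= 0.15, so v = 0.96*(Q/H)^(1/3)
Q/H = 685.06
(Q/H)^(1/3) = 8.8154
v = 0.96 * 8.8154 = 8.4628 m/s

8.4628 m/s


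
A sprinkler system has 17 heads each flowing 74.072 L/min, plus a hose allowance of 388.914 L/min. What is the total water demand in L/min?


Sprinkler demand = 17 * 74.072 = 1259.224 L/min
Total = 1259.224 + 388.914 = 1648.138 L/min

1648.138 L/min


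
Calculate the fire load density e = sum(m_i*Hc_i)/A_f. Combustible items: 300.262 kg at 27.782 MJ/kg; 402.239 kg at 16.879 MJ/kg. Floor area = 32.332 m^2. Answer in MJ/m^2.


Total energy = 300.262*27.782 + 402.239*16.879
= 8341.879 + 6789.392
= 15131.27 MJ
e = 15131.27 / 32.332 = 468.00 MJ/m^2

468.00 MJ/m^2


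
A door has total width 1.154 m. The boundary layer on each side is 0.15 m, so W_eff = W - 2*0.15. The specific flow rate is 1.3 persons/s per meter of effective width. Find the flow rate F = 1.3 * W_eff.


W_eff = 1.154 - 0.30 = 0.854 m
F = 1.3 * 0.854 = 1.1102 persons/s

1.1102 persons/s


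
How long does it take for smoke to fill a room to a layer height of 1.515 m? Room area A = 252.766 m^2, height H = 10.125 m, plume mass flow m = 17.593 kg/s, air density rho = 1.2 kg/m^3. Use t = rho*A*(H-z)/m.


H - z = 8.61 m
t = 1.2 * 252.766 * 8.61 / 17.593 = 148.44 s

148.44 s


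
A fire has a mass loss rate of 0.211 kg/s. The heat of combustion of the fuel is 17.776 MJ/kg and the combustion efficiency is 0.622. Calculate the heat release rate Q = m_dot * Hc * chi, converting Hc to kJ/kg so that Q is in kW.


Hc = 17.776 MJ/kg = 17.776 * 1000 kJ/kg = 17776 kJ/kg
Q = 0.211 kg/s * 17776 kJ/kg * 0.622 = 2333.0 kW

2333.0 kW


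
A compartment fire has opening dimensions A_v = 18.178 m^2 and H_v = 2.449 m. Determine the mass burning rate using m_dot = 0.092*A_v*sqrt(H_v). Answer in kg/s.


sqrt(H_v) = 1.5649
m_dot = 0.092 * 18.178 * 1.5649 = 2.6171 kg/s

2.6171 kg/s


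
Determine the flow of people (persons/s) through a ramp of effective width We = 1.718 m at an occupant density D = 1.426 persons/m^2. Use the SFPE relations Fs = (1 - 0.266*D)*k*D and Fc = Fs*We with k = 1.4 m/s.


1 - 0.266*D = 1 - 0.266*1.426 = 0.62068
Fs = 0.62068 * 1.4 * 1.426 = 1.2391 persons/(s*m)
Fc = 1.2391 * 1.718 = 2.1288 persons/s

2.1288 persons/s


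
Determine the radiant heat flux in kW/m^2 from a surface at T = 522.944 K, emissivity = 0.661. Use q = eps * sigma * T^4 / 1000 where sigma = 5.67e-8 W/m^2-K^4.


T^4 = 7.4786e+10
q = 0.661 * 5.67e-8 * 7.4786e+10 / 1000 = 2.8029 kW/m^2

2.8029 kW/m^2


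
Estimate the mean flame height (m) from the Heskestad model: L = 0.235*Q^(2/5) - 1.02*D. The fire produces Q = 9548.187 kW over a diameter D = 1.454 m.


Q^(2/5) = 39.081
0.235 * Q^(2/5) = 9.1841
1.02 * D = 1.4831
L = 7.7010 m

7.7010 m


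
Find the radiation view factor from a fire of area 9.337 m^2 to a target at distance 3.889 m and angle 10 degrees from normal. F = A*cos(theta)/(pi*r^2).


cos(10 deg) = 0.98481
pi*r^2 = 47.514
F = 9.337 * 0.98481 / 47.514 = 0.19352

0.19352


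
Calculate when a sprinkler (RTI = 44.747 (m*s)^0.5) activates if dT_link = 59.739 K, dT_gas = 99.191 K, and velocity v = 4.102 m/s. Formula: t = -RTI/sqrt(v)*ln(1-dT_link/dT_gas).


dT_link/dT_gas = 0.60226
ln(1 - 0.60226) = -0.92196
t = -44.747 / sqrt(4.102) * -0.92196 = 20.369 s

20.369 s


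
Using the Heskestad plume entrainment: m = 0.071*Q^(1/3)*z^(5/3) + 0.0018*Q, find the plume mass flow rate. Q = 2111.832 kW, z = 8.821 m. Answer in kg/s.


Q^(1/3) = 12.830
z^(5/3) = 37.659
First term = 0.071 * 12.830 * 37.659 = 34.304
Second term = 0.0018 * 2111.832 = 3.8013
m = 38.105 kg/s

38.105 kg/s


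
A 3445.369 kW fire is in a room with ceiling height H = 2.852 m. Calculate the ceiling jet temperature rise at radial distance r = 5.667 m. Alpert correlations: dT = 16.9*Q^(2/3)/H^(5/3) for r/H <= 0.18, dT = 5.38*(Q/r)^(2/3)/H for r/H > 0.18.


r/H = 5.667 / 2.852 = 1.9870
r/H > 0.18, so dT = 5.38*(Q/r)^(2/3)/H
Q/r = 607.97
(Q/r)^(2/3) = 71.766
dT = 5.38 * 71.766 / 2.852 = 135.38 K

135.38 K


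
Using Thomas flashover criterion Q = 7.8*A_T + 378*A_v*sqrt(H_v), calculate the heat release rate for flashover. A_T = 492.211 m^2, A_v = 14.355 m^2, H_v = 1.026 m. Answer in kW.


7.8*A_T = 3839.2
sqrt(H_v) = 1.0129
378*A_v*sqrt(H_v) = 5496.3
Q = 3839.2 + 5496.3 = 9335.5 kW

9335.5 kW


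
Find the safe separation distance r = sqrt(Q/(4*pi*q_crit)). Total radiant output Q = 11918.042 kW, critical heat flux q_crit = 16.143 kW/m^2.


4*pi*q_crit = 202.86
Q/(4*pi*q_crit) = 58.750
r = sqrt(58.750) = 7.6649 m

7.6649 m


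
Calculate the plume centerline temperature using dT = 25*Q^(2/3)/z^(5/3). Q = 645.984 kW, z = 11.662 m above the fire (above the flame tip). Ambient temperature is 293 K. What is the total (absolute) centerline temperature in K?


Q^(2/3) = 74.728
z^(5/3) = 59.973
dT = 25 * 74.728 / 59.973 = 31.151 K
T = 293 + 31.151 = 324.15 K

324.15 K


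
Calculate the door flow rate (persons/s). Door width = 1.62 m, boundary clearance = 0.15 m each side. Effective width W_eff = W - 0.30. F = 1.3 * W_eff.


W_eff = 1.62 - 0.30 = 1.32 m
F = 1.3 * 1.32 = 1.716 persons/s

1.716 persons/s


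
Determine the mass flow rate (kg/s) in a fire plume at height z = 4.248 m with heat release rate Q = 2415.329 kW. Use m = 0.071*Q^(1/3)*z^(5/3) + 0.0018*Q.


Q^(1/3) = 13.417
z^(5/3) = 11.142
First term = 0.071 * 13.417 * 11.142 = 10.614
Second term = 0.0018 * 2415.329 = 4.3476
m = 14.962 kg/s

14.962 kg/s


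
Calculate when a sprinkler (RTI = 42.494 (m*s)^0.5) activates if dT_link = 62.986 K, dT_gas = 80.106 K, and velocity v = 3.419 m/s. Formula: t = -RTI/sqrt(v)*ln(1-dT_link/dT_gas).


dT_link/dT_gas = 0.78628
ln(1 - 0.78628) = -1.5431
t = -42.494 / sqrt(3.419) * -1.5431 = 35.463 s

35.463 s


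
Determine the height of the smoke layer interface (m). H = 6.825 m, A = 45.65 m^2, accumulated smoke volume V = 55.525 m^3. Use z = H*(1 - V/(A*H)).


V/(A*H) = 0.17822
1 - 0.17822 = 0.82178
z = 6.825 * 0.82178 = 5.6087 m

5.6087 m


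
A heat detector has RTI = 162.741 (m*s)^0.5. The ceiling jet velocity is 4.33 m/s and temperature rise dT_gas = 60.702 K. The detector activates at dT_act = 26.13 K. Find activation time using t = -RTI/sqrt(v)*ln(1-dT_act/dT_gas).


dT_act/dT_gas = 0.43046
ln(1 - 0.43046) = -0.56293
t = -162.741 / sqrt(4.33) * -0.56293 = 44.026 s

44.026 s


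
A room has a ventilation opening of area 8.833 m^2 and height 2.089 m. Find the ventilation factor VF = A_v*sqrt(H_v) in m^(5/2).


sqrt(H_v) = 1.4453
VF = 8.833 * 1.4453 = 12.767 m^(5/2)

12.767 m^(5/2)


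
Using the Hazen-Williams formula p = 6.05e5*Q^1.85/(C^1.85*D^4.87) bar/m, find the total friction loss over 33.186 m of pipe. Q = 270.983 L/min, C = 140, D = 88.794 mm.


Q^1.85 = 31691
C^1.85 = 9339.8
D^4.87 = 3.0805e+09
p/m = 0.00066640 bar/m
p_total = 0.00066640 * 33.186 = 0.022115 bar

0.022115 bar


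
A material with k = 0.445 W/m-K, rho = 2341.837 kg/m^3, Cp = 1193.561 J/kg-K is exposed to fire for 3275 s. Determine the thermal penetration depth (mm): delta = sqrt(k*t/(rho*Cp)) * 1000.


alpha = 0.445 / (2341.837 * 1193.561) = 1.5921e-07 m^2/s
alpha * t = 0.00052140
delta = sqrt(0.00052140) * 1000 = 22.834 mm

22.834 mm


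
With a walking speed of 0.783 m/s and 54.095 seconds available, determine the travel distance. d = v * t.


d = 0.783 * 54.095 = 42.356 m

42.356 m


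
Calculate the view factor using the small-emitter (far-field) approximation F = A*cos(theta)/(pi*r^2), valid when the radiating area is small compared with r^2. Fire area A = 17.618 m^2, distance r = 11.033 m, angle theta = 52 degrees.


cos(52 deg) = 0.61566
pi*r^2 = 382.42
F = 17.618 * 0.61566 / 382.42 = 0.028364

0.028364


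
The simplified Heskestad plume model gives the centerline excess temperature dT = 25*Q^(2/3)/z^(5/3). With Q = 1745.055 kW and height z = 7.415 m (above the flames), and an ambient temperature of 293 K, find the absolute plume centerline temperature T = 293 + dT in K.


Q^(2/3) = 144.95
z^(5/3) = 28.196
dT = 25 * 144.95 / 28.196 = 128.52 K
T = 293 + 128.52 = 421.52 K

421.52 K


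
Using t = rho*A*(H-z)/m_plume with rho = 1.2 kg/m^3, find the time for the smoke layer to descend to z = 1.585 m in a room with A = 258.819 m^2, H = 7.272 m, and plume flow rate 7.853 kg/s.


H - z = 5.687 m
t = 1.2 * 258.819 * 5.687 / 7.853 = 224.92 s

224.92 s


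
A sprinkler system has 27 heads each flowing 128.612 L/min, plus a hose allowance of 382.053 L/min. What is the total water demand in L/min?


Sprinkler demand = 27 * 128.612 = 3472.524 L/min
Total = 3472.524 + 382.053 = 3854.577 L/min

3854.577 L/min


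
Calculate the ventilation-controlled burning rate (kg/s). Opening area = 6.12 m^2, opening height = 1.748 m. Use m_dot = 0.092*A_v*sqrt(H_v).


sqrt(H_v) = 1.3221
m_dot = 0.092 * 6.12 * 1.3221 = 0.74441 kg/s

0.74441 kg/s


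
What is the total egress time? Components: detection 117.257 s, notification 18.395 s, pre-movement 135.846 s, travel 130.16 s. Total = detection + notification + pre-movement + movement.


Total = 117.257 + 18.395 + 135.846 + 130.16 = 401.658 s

401.658 s


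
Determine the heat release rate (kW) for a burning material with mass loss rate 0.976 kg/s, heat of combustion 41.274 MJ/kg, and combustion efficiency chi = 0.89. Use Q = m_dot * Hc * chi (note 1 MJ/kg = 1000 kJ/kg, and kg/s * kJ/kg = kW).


Hc = 41.274 MJ/kg = 41.274 * 1000 kJ/kg = 41274 kJ/kg
Q = 0.976 kg/s * 41274 kJ/kg * 0.89 = 35852 kW

35852 kW


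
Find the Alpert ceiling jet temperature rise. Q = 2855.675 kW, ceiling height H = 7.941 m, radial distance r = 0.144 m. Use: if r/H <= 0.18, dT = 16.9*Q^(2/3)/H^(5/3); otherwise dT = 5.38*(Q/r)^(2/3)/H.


r/H = 0.144 / 7.941 = 0.018134
r/H <= 0.18, so dT = 16.9*Q^(2/3)/H^(5/3)
Q^(2/3) = 201.28
H^(5/3) = 31.608
dT = 16.9 * 201.28 / 31.608 = 107.62 K

107.62 K


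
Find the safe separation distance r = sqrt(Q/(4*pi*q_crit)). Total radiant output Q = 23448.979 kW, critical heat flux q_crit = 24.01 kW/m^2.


4*pi*q_crit = 301.72
Q/(4*pi*q_crit) = 77.718
r = sqrt(77.718) = 8.8158 m

8.8158 m


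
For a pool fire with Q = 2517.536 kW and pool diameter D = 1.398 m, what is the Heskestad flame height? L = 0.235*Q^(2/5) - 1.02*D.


Q^(2/5) = 22.929
0.235 * Q^(2/5) = 5.3884
1.02 * D = 1.4260
L = 3.9624 m

3.9624 m


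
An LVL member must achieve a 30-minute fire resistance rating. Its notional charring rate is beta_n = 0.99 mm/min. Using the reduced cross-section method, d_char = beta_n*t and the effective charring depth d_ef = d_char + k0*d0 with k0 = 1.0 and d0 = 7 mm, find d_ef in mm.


d_char = 0.99 * 30 = 29.7 mm
d_ef = 29.7 + 1.0*7 = 36.7 mm

36.7 mm


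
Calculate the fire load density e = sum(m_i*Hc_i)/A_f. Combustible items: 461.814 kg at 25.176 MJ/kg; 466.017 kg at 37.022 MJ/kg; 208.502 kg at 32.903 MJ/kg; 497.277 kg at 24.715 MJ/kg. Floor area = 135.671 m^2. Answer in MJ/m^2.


Total energy = 461.814*25.176 + 466.017*37.022 + 208.502*32.903 + 497.277*24.715
= 11626.63 + 17252.88 + 6860.341 + 12290.20
= 48030.05 MJ
e = 48030.05 / 135.671 = 354.02 MJ/m^2

354.02 MJ/m^2


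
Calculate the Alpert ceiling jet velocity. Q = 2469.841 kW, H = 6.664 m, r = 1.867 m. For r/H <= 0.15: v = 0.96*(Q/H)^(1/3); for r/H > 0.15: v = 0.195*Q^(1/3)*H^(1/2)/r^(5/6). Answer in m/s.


r/H = 1.867 / 6.664 = 0.28016
r/H > 0.15, so v = 0.195*Q^(1/3)*H^(1/2)/r^(5/6)
Q^(1/3) = 13.517
H^(1/2) = 2.5815
r^(5/6) = 1.6825
v = 0.195 * 13.517 * 2.5815 / 1.6825 = 4.0443 m/s

4.0443 m/s


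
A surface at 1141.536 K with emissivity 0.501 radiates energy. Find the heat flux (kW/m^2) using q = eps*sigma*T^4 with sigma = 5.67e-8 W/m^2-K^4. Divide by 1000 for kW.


T^4 = 1.6981e+12
q = 0.501 * 5.67e-8 * 1.6981e+12 / 1000 = 48.237 kW/m^2

48.237 kW/m^2


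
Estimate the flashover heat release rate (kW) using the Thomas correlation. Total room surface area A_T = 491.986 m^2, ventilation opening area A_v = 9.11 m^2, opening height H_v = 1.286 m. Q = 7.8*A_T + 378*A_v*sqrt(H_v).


7.8*A_T = 3837.5
sqrt(H_v) = 1.1340
378*A_v*sqrt(H_v) = 3905.1
Q = 3837.5 + 3905.1 = 7742.6 kW

7742.6 kW


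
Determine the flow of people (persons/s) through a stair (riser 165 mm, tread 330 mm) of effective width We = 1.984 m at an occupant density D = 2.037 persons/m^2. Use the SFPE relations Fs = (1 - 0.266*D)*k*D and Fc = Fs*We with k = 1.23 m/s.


1 - 0.266*D = 1 - 0.266*2.037 = 0.45816
Fs = 0.45816 * 1.23 * 2.037 = 1.1479 persons/(s*m)
Fc = 1.1479 * 1.984 = 2.2775 persons/s

2.2775 persons/s


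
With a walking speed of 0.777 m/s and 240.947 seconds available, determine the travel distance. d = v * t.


d = 0.777 * 240.947 = 187.22 m

187.22 m


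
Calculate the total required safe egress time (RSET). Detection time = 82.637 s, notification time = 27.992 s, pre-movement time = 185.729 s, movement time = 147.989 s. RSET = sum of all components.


Total = 82.637 + 27.992 + 185.729 + 147.989 = 444.347 s

444.347 s


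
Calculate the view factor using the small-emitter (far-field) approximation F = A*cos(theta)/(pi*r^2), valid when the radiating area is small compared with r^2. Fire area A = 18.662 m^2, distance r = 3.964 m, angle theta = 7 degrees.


cos(7 deg) = 0.99255
pi*r^2 = 49.365
F = 18.662 * 0.99255 / 49.365 = 0.37522

0.37522


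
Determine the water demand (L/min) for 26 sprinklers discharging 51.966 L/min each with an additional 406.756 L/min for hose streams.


Sprinkler demand = 26 * 51.966 = 1351.116 L/min
Total = 1351.116 + 406.756 = 1757.872 L/min

1757.872 L/min


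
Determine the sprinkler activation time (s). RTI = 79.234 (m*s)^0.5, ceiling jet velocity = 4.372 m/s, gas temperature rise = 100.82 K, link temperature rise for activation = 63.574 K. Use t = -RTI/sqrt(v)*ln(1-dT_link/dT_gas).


dT_link/dT_gas = 0.63057
ln(1 - 0.63057) = -0.99579
t = -79.234 / sqrt(4.372) * -0.99579 = 37.735 s

37.735 s


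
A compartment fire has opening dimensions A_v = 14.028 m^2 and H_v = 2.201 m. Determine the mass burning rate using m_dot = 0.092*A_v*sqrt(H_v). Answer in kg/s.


sqrt(H_v) = 1.4836
m_dot = 0.092 * 14.028 * 1.4836 = 1.9147 kg/s

1.9147 kg/s


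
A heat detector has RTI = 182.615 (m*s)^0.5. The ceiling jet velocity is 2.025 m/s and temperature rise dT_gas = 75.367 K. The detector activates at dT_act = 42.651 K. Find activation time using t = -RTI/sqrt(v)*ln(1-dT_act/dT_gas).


dT_act/dT_gas = 0.56591
ln(1 - 0.56591) = -0.83451
t = -182.615 / sqrt(2.025) * -0.83451 = 107.09 s

107.09 s


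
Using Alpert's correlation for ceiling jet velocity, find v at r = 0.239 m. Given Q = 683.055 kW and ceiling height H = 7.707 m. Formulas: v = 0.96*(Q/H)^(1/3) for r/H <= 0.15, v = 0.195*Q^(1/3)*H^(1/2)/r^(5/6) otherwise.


r/H = 0.239 / 7.707 = 0.031011
r/H <= 0.15, so v = 0.96*(Q/H)^(1/3)
Q/H = 88.628
(Q/H)^(1/3) = 4.4585
v = 0.96 * 4.4585 = 4.2802 m/s

4.2802 m/s


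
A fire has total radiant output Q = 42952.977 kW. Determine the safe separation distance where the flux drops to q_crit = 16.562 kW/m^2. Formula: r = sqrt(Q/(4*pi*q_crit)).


4*pi*q_crit = 208.12
Q/(4*pi*q_crit) = 206.38
r = sqrt(206.38) = 14.366 m

14.366 m


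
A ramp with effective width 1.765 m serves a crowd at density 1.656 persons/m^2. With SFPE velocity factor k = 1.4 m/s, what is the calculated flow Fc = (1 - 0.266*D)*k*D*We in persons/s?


1 - 0.266*D = 1 - 0.266*1.656 = 0.55950
Fs = 0.55950 * 1.4 * 1.656 = 1.2972 persons/(s*m)
Fc = 1.2972 * 1.765 = 2.2895 persons/s

2.2895 persons/s


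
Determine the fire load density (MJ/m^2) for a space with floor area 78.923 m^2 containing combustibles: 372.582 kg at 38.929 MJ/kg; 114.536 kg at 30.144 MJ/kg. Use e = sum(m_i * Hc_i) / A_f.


Total energy = 372.582*38.929 + 114.536*30.144
= 14504.24 + 3452.573
= 17956.82 MJ
e = 17956.82 / 78.923 = 227.52 MJ/m^2

227.52 MJ/m^2


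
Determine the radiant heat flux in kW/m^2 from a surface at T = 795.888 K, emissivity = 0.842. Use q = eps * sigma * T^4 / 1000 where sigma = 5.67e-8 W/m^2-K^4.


T^4 = 4.0124e+11
q = 0.842 * 5.67e-8 * 4.0124e+11 / 1000 = 19.156 kW/m^2

19.156 kW/m^2


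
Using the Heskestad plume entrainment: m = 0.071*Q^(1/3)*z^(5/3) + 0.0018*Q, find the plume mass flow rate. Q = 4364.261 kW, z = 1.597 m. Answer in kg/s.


Q^(1/3) = 16.342
z^(5/3) = 2.1819
First term = 0.071 * 16.342 * 2.1819 = 2.5316
Second term = 0.0018 * 4364.261 = 7.8557
m = 10.387 kg/s

10.387 kg/s


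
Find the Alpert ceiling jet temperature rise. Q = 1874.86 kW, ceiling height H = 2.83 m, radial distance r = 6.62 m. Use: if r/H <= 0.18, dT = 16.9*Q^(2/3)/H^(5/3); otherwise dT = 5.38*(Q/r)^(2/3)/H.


r/H = 6.62 / 2.83 = 2.3392
r/H > 0.18, so dT = 5.38*(Q/r)^(2/3)/H
Q/r = 283.21
(Q/r)^(2/3) = 43.126
dT = 5.38 * 43.126 / 2.83 = 81.985 K

81.985 K


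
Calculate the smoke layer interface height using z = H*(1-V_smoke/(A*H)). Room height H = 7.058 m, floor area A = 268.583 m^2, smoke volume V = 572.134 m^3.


V/(A*H) = 0.30181
1 - 0.30181 = 0.69819
z = 7.058 * 0.69819 = 4.9278 m

4.9278 m


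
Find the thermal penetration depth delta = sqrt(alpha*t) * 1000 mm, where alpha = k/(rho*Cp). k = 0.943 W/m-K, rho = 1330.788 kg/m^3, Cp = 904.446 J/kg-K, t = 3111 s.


alpha = 0.943 / (1330.788 * 904.446) = 7.8347e-07 m^2/s
alpha * t = 0.0024374
delta = sqrt(0.0024374) * 1000 = 49.370 mm

49.370 mm


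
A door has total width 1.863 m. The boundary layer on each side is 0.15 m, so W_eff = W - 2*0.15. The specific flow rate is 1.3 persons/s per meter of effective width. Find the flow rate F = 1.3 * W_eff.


W_eff = 1.863 - 0.30 = 1.563 m
F = 1.3 * 1.563 = 2.0319 persons/s

2.0319 persons/s


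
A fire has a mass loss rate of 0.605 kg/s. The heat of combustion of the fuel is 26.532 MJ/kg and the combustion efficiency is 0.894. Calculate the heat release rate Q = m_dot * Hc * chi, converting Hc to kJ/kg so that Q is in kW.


Hc = 26.532 MJ/kg = 26.532 * 1000 kJ/kg = 26532 kJ/kg
Q = 0.605 kg/s * 26532 kJ/kg * 0.894 = 14350 kW

14350 kW


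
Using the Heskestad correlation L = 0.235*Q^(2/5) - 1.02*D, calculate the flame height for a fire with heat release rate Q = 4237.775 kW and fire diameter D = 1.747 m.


Q^(2/5) = 28.239
0.235 * Q^(2/5) = 6.6363
1.02 * D = 1.7819
L = 4.8543 m

4.8543 m


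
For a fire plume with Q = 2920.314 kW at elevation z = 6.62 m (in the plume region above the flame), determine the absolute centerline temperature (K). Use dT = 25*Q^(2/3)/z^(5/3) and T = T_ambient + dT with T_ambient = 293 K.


Q^(2/3) = 204.31
z^(5/3) = 23.340
dT = 25 * 204.31 / 23.340 = 218.84 K
T = 293 + 218.84 = 511.84 K

511.84 K


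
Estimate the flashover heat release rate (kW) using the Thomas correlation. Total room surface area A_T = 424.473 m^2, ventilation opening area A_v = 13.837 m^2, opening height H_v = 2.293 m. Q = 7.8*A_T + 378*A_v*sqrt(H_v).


7.8*A_T = 3310.9
sqrt(H_v) = 1.5143
378*A_v*sqrt(H_v) = 7920.2
Q = 3310.9 + 7920.2 = 11231 kW

11231 kW


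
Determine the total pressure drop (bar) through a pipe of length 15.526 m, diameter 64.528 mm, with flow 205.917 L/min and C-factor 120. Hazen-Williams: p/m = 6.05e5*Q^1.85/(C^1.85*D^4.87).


Q^1.85 = 19069
C^1.85 = 7022.4
D^4.87 = 6.5084e+08
p/m = 0.0025242 bar/m
p_total = 0.0025242 * 15.526 = 0.039191 bar

0.039191 bar
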